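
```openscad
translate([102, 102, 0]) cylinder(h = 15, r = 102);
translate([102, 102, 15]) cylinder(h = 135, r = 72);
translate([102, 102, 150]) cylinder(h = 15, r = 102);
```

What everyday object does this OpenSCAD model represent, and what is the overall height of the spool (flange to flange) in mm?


A spool. The overall height is 165 mm.

Three coaxial cylinders, large–small–large — a spool. Two 15 mm flanges and a 135 mm core give 15 + 135 + 15 = 165 mm.


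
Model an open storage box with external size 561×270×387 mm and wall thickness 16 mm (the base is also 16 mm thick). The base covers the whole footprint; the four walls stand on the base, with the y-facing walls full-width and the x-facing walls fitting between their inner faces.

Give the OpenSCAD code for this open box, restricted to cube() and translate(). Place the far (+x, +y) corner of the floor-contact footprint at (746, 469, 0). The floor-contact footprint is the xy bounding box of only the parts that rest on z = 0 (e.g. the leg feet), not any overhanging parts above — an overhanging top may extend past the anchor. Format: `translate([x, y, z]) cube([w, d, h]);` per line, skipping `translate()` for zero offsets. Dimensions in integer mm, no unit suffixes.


translate([185, 199, 0]) cube([561, 270, 16]);
translate([185, 199, 16]) cube([561, 16, 371]);
translate([185, 453, 16]) cube([561, 16, 371]);
translate([185, 215, 16]) cube([16, 238, 371]);
translate([730, 215, 16]) cube([16, 238, 371]);


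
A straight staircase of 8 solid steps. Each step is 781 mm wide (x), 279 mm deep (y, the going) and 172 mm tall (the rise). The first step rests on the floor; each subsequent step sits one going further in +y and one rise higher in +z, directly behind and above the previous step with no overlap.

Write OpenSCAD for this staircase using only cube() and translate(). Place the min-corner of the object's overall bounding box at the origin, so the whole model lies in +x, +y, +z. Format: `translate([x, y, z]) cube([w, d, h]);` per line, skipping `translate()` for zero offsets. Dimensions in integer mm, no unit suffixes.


cube([781, 279, 172]);
translate([0, 279, 172]) cube([781, 279, 172]);
translate([0, 558, 344]) cube([781, 279, 172]);
translate([0, 837, 516]) cube([781, 279, 172]);
translate([0, 1116, 688]) cube([781, 279, 172]);
translate([0, 1395, 860]) cube([781, 279, 172]);
translate([0, 1674, 1032]) cube([781, 279, 172]);
translate([0, 1953, 1204]) cube([781, 279, 172]);


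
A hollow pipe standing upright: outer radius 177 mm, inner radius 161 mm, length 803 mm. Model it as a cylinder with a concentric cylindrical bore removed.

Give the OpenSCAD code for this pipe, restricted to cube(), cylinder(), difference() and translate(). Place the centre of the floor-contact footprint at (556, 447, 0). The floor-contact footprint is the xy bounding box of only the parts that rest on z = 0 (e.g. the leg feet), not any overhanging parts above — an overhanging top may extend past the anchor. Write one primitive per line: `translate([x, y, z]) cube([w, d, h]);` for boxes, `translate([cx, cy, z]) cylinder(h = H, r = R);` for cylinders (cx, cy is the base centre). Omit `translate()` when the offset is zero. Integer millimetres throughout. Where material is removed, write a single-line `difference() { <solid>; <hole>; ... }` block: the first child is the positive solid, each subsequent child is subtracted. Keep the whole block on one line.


difference() { translate([556, 447, 0]) cylinder(h = 803, r = 177); translate([556, 447, 0]) cylinder(h = 803, r = 161); }


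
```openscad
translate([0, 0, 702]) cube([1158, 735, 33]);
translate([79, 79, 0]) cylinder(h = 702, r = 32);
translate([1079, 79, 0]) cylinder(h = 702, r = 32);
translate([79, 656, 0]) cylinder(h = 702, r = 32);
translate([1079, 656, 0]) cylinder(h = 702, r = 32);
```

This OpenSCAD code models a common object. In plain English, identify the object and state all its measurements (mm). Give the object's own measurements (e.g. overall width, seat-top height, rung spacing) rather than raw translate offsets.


A table: top 1158 mm (x) × 735 mm (y), 33 mm thick, upper face at z = 735 mm, on four round legs of 64 mm diameter, each leg's bounding box inset 47 mm from the nearest pair of top edges from z = 0 to the bottom of the top.


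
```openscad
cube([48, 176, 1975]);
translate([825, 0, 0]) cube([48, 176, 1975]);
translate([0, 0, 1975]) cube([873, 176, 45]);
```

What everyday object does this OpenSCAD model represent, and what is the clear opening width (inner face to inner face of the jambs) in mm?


A door frame. The clear opening width is 777 mm.

Two 1975 mm tall posts with a header on top — a door frame. The left jamb is 48 mm wide at x = 0; the right jamb starts at x = 825. The clear opening is 825 − 48 = 777 mm.


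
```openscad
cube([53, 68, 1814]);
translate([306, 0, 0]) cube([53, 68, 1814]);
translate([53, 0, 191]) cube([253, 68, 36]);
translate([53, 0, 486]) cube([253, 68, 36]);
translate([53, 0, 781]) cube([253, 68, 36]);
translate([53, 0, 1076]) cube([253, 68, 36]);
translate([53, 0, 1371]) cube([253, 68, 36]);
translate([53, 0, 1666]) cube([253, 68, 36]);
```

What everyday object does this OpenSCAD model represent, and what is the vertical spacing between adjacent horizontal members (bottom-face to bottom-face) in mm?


A ladder. The rung spacing is 295 mm.

Two tall 53×68 posts with 6 short bars between them — a ladder. Adjacent rungs sit at z = 191 and z = 486, so the spacing is 486 − 191 = 295 mm.


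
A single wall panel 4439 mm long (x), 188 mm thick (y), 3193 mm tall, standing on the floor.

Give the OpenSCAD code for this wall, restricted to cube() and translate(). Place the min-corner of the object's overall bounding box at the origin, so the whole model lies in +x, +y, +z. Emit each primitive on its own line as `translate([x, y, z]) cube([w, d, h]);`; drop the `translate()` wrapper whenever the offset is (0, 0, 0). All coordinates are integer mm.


cube([4439, 188, 3193]);


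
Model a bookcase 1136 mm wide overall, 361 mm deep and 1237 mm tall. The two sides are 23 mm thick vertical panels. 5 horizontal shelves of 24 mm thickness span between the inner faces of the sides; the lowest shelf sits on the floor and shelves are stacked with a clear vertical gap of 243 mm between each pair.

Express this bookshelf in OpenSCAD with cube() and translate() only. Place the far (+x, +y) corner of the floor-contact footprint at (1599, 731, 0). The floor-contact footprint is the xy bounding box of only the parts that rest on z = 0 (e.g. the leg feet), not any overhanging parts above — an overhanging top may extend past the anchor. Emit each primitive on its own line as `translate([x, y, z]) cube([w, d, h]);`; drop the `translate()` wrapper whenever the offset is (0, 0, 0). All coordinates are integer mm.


translate([463, 370, 0]) cube([23, 361, 1237]);
translate([1576, 370, 0]) cube([23, 361, 1237]);
translate([486, 370, 0]) cube([1090, 361, 24]);
translate([486, 370, 267]) cube([1090, 361, 24]);
translate([486, 370, 534]) cube([1090, 361, 24]);
translate([486, 370, 801]) cube([1090, 361, 24]);
translate([486, 370, 1068]) cube([1090, 361, 24]);


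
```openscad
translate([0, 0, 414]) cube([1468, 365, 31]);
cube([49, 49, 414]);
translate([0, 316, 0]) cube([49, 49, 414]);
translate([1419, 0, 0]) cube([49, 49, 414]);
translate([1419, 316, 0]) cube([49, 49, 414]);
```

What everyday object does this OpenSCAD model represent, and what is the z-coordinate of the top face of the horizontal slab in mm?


A bench. The seat-top height is 445 mm.

A long slab on four corner posts — a bench. The slab sits at z = 414 with thickness 31, so the top is 414 + 31 = 445 mm.


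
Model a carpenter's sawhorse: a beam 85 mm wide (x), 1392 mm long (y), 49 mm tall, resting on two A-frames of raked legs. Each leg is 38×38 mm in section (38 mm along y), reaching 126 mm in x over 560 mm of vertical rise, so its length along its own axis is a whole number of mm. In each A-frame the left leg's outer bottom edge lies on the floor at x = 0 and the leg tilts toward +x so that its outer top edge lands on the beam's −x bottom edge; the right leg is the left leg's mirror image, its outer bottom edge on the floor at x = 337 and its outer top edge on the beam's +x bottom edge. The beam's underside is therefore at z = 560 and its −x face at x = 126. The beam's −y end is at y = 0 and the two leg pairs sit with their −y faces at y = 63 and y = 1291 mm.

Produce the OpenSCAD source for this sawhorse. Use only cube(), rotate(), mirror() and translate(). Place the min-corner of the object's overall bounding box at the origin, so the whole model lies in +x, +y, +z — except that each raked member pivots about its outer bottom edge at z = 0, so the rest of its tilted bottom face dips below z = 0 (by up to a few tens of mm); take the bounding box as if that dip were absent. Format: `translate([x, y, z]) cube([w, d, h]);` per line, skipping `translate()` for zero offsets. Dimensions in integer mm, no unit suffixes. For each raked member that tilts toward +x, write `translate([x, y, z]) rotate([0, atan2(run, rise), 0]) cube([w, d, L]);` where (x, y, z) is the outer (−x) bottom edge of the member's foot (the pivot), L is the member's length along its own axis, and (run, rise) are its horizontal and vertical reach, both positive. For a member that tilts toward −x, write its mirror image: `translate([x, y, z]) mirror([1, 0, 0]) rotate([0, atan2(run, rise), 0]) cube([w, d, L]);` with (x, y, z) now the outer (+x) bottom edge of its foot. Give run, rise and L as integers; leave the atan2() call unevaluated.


translate([126, 0, 560]) cube([85, 1392, 49]);
translate([0, 63, 0]) rotate([0, atan2(126, 560), 0]) cube([38, 38, 574]);
translate([337, 63, 0]) mirror([1, 0, 0]) rotate([0, atan2(126, 560), 0]) cube([38, 38, 574]);
translate([0, 1291, 0]) rotate([0, atan2(126, 560), 0]) cube([38, 38, 574]);
translate([337, 1291, 0]) mirror([1, 0, 0]) rotate([0, atan2(126, 560), 0]) cube([38, 38, 574]);


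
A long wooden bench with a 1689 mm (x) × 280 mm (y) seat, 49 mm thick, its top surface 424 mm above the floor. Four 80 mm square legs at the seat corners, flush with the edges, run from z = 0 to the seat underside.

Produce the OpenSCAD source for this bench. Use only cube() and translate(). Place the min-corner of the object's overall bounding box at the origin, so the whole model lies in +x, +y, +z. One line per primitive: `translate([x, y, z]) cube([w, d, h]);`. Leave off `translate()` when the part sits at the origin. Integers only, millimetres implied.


translate([0, 0, 375]) cube([1689, 280, 49]);
cube([80, 80, 375]);
translate([0, 200, 0]) cube([80, 80, 375]);
translate([1609, 0, 0]) cube([80, 80, 375]);
translate([1609, 200, 0]) cube([80, 80, 375]);


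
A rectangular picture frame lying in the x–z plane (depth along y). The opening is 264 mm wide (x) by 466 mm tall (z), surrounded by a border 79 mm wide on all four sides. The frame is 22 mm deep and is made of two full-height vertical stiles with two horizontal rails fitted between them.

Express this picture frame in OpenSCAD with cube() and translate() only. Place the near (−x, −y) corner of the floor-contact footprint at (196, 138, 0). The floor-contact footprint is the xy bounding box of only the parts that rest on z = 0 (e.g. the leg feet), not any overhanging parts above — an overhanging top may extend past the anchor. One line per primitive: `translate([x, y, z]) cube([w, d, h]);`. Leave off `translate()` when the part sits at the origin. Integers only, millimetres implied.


translate([196, 138, 0]) cube([79, 22, 624]);
translate([539, 138, 0]) cube([79, 22, 624]);
translate([275, 138, 0]) cube([264, 22, 79]);
translate([275, 138, 545]) cube([264, 22, 79]);


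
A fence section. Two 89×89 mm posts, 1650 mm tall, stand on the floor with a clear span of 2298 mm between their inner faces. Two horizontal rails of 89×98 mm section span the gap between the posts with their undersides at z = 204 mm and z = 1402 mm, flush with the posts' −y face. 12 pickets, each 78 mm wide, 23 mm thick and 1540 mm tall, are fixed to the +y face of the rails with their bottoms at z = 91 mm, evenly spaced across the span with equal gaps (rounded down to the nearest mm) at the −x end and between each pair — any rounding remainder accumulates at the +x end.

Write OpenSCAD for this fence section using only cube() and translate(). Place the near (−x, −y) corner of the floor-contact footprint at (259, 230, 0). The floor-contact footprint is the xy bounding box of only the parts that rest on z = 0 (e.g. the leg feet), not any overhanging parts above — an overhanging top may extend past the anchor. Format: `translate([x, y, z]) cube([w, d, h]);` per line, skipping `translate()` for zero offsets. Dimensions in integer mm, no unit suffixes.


translate([259, 230, 0]) cube([89, 89, 1650]);
translate([2646, 230, 0]) cube([89, 89, 1650]);
translate([348, 230, 204]) cube([2298, 89, 98]);
translate([348, 230, 1402]) cube([2298, 89, 98]);
translate([452, 319, 91]) cube([78, 23, 1540]);
translate([634, 319, 91]) cube([78, 23, 1540]);
translate([816, 319, 91]) cube([78, 23, 1540]);
translate([998, 319, 91]) cube([78, 23, 1540]);
translate([1180, 319, 91]) cube([78, 23, 1540]);
translate([1362, 319, 91]) cube([78, 23, 1540]);
translate([1544, 319, 91]) cube([78, 23, 1540]);
translate([1726, 319, 91]) cube([78, 23, 1540]);
translate([1908, 319, 91]) cube([78, 23, 1540]);
translate([2090, 319, 91]) cube([78, 23, 1540]);
translate([2272, 319, 91]) cube([78, 23, 1540]);
translate([2454, 319, 91]) cube([78, 23, 1540]);


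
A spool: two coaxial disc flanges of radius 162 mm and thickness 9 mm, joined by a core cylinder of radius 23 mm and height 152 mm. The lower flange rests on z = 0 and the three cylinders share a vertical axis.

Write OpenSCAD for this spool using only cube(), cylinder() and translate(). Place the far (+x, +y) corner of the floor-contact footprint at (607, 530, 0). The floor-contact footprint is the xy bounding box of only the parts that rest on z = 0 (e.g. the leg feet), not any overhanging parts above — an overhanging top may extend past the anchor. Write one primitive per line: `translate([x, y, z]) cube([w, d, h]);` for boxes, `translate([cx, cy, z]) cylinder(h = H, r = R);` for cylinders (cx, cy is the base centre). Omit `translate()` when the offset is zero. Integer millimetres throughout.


translate([445, 368, 0]) cylinder(h = 9, r = 162);
translate([445, 368, 9]) cylinder(h = 152, r = 23);
translate([445, 368, 161]) cylinder(h = 9, r = 162);


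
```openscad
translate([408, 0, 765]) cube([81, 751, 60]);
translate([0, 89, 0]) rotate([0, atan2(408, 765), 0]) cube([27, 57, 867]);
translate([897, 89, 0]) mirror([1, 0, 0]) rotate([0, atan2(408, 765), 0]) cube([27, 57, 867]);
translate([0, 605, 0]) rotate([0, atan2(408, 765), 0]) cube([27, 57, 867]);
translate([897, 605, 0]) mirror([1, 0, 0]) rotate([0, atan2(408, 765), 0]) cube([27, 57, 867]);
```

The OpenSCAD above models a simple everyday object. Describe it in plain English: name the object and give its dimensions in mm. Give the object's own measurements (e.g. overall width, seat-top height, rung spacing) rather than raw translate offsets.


A sawhorse. A 81×751×60 mm beam (x, y, z) sits on two A-frame leg pairs. Each pair is two raked legs of 27×57 mm section (57 mm along y) splaying symmetrically in x. Each leg rises 765 mm vertically over 408 mm of horizontal reach and is 867 mm long along its own axis. Every leg's outer bottom edge rests on the floor and its outer top edge meets a bottom edge of the beam — the left legs (tilting toward +x) meet the beam's −x bottom edge, the right legs (their mirror images, tilting toward −x) meet its +x bottom edge — so the leg tops tuck under the beam, the beam's underside is 765 mm above the floor, and the feet are 897 mm apart outside-to-outside with the beam centred between them. The two leg pairs are set in 89 mm from either end of the beam.


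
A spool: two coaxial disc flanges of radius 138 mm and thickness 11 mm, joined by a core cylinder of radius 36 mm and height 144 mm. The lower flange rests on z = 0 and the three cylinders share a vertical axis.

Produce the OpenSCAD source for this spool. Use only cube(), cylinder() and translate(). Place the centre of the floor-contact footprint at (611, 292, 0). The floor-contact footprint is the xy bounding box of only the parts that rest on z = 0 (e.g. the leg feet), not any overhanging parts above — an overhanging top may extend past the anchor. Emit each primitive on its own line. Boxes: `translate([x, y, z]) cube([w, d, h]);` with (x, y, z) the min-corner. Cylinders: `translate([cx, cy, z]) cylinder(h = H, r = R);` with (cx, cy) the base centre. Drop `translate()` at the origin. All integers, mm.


translate([611, 292, 0]) cylinder(h = 11, r = 138);
translate([611, 292, 11]) cylinder(h = 144, r = 36);
translate([611, 292, 155]) cylinder(h = 11, r = 138);


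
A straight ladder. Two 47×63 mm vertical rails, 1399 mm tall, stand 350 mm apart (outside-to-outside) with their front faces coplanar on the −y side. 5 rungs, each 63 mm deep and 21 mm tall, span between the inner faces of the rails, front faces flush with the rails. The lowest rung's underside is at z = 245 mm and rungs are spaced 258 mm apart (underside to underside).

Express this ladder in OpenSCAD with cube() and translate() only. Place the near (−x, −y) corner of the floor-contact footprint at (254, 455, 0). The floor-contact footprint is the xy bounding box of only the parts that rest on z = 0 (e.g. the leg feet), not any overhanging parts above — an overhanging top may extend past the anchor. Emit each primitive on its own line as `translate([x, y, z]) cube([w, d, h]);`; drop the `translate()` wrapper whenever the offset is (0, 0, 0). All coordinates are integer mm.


translate([254, 455, 0]) cube([47, 63, 1399]);
translate([557, 455, 0]) cube([47, 63, 1399]);
translate([301, 455, 245]) cube([256, 63, 21]);
translate([301, 455, 503]) cube([256, 63, 21]);
translate([301, 455, 761]) cube([256, 63, 21]);
translate([301, 455, 1019]) cube([256, 63, 21]);
translate([301, 455, 1277]) cube([256, 63, 21]);


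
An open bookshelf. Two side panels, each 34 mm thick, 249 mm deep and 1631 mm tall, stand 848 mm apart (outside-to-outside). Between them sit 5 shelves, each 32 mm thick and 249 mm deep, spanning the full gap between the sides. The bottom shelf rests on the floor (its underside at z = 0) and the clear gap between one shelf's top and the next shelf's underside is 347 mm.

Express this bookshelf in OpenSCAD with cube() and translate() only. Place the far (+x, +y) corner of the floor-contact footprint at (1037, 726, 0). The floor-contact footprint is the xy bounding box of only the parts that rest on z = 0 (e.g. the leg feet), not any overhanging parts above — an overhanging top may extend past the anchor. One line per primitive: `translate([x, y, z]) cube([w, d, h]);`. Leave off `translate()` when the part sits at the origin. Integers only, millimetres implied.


translate([189, 477, 0]) cube([34, 249, 1631]);
translate([1003, 477, 0]) cube([34, 249, 1631]);
translate([223, 477, 0]) cube([780, 249, 32]);
translate([223, 477, 379]) cube([780, 249, 32]);
translate([223, 477, 758]) cube([780, 249, 32]);
translate([223, 477, 1137]) cube([780, 249, 32]);
translate([223, 477, 1516]) cube([780, 249, 32]);


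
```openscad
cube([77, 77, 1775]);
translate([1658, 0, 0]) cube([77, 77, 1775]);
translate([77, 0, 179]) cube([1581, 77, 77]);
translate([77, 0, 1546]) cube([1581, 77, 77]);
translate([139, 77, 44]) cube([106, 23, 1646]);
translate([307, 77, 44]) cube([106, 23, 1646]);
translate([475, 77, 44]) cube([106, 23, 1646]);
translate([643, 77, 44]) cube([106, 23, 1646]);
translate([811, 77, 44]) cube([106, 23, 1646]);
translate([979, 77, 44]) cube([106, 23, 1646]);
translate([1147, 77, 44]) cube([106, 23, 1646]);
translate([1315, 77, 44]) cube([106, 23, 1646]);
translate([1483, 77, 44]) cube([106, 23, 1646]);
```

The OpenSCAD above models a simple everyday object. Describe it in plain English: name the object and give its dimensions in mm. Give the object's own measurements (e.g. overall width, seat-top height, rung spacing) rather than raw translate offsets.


A fence section. Two 77×77 mm posts, 1775 mm tall, stand on the floor with a clear span of 1581 mm between their inner faces. Two horizontal rails of 77×77 mm section span the gap between the posts with their undersides at z = 179 mm and z = 1546 mm, flush with the posts' −y face. 9 pickets, each 106 mm wide, 23 mm thick and 1646 mm tall, are fixed to the +y face of the rails with their bottoms at z = 44 mm, spaced across the span with a 62 mm gap after the −x post and between neighbouring pickets, with 69 mm left before the +x post.


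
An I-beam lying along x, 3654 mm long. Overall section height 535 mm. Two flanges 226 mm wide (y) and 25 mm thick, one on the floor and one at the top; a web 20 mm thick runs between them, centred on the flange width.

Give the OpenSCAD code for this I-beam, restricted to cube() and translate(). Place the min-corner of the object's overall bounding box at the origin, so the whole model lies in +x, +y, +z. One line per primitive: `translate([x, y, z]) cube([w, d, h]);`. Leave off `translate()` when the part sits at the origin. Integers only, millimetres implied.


cube([3654, 226, 25]);
translate([0, 103, 25]) cube([3654, 20, 485]);
translate([0, 0, 510]) cube([3654, 226, 25]);


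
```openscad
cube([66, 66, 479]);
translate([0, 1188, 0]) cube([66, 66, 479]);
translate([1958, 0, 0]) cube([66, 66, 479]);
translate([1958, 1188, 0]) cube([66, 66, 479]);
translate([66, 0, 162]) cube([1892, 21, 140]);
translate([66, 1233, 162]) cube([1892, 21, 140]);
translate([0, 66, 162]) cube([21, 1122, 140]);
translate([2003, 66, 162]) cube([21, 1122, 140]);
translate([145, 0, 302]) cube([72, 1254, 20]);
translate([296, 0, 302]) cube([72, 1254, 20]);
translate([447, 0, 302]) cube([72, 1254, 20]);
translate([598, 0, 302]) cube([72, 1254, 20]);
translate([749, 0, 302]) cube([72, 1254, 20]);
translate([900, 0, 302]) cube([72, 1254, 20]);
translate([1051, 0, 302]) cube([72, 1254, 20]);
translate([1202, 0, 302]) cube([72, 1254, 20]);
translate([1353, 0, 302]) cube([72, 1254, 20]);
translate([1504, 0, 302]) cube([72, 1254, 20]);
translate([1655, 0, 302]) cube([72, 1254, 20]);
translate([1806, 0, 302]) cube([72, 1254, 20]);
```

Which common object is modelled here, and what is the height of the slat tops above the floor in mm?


A bed frame. The slat-top height is 322 mm.

Four posts, four rails, and a row of slats — a bed frame. Slats sit on the rails at z = 162 + 140 = 302; with slat thickness 20, the top is 322 mm.


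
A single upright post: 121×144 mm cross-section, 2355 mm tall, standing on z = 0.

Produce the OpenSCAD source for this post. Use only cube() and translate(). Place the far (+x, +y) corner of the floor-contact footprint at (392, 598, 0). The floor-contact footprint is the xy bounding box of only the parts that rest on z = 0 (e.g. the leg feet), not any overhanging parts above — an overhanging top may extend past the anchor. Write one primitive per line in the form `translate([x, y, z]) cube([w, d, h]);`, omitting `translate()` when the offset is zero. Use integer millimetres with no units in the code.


translate([271, 454, 0]) cube([121, 144, 2355]);


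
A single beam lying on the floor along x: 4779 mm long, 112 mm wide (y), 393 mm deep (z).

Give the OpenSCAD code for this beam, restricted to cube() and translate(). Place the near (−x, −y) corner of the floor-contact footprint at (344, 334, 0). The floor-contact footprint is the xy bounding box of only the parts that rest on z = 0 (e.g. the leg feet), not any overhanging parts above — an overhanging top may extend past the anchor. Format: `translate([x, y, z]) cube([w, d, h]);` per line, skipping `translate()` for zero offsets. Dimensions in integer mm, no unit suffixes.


translate([344, 334, 0]) cube([4779, 112, 393]);


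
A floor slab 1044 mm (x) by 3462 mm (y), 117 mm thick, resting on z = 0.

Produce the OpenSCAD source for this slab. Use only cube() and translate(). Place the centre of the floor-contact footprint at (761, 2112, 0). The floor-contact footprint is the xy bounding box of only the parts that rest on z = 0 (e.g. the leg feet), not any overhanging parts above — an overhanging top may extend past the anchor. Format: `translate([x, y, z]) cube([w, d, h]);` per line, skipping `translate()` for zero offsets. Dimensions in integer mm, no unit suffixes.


translate([239, 381, 0]) cube([1044, 3462, 117]);


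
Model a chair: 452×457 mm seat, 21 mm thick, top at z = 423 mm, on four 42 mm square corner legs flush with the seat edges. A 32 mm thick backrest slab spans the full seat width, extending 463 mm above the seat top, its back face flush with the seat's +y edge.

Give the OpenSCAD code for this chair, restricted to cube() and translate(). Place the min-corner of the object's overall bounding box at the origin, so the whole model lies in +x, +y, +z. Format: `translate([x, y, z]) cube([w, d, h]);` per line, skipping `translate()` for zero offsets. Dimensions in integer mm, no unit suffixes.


translate([0, 0, 402]) cube([452, 457, 21]);
cube([42, 42, 402]);
translate([410, 0, 0]) cube([42, 42, 402]);
translate([0, 415, 0]) cube([42, 42, 402]);
translate([410, 415, 0]) cube([42, 42, 402]);
translate([0, 425, 423]) cube([452, 32, 463]);


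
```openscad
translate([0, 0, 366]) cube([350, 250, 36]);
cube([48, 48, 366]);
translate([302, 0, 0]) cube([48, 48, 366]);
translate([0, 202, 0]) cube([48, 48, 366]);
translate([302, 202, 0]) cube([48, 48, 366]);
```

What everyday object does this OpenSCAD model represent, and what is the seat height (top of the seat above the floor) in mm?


A stool. The seat height is 402 mm.

A 350×250×36 slab at z = 366 on four corner posts — a stool. The seat top is 366 + 36 = 402 mm.


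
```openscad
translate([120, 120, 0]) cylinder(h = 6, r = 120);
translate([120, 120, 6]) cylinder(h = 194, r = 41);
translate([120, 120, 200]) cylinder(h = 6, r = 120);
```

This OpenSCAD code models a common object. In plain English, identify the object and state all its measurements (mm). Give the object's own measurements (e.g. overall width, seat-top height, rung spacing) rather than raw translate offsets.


A spool: two coaxial disc flanges of radius 120 mm and thickness 6 mm, joined by a core cylinder of radius 41 mm and height 194 mm. The lower flange rests on z = 0 and the three cylinders share a vertical axis.


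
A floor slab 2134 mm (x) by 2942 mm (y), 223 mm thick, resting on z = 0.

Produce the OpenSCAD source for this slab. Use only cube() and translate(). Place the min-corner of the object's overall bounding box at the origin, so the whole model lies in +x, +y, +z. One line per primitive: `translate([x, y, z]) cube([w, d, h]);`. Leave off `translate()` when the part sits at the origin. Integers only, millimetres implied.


cube([2134, 2942, 223]);


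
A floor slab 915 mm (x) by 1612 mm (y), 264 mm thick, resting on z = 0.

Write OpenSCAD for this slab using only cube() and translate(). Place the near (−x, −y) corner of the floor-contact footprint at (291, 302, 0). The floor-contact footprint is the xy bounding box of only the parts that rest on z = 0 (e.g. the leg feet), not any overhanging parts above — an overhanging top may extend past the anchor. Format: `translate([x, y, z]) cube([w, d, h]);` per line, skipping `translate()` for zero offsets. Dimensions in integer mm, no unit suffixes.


translate([291, 302, 0]) cube([915, 1612, 264]);


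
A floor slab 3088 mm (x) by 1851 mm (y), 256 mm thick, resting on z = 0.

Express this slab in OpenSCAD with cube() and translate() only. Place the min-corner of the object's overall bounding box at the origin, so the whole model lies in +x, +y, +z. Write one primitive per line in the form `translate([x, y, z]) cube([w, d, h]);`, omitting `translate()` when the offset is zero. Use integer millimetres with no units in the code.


cube([3088, 1851, 256]);


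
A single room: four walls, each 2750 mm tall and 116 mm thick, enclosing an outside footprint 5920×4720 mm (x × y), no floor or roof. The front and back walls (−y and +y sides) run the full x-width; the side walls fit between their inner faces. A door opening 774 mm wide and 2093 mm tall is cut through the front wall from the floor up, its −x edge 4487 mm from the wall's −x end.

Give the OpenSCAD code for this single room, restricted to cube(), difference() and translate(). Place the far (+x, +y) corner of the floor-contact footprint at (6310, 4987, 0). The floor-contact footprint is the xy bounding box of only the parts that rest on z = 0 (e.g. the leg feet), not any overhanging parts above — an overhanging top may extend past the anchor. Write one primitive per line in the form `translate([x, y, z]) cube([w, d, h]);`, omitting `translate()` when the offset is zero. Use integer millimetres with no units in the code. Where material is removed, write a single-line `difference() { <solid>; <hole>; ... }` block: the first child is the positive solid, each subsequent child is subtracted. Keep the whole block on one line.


difference() { translate([390, 267, 0]) cube([5920, 116, 2750]); translate([4877, 267, 0]) cube([774, 116, 2093]); }
translate([390, 4871, 0]) cube([5920, 116, 2750]);
translate([390, 383, 0]) cube([116, 4488, 2750]);
translate([6194, 383, 0]) cube([116, 4488, 2750]);


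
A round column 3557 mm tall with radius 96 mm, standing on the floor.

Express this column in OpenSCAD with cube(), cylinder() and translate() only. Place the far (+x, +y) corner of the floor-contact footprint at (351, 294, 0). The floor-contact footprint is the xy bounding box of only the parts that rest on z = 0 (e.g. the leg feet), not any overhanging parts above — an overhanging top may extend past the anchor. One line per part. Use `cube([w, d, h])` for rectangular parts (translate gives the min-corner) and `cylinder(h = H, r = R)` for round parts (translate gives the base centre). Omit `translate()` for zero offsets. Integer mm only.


translate([255, 198, 0]) cylinder(h = 3557, r = 96);


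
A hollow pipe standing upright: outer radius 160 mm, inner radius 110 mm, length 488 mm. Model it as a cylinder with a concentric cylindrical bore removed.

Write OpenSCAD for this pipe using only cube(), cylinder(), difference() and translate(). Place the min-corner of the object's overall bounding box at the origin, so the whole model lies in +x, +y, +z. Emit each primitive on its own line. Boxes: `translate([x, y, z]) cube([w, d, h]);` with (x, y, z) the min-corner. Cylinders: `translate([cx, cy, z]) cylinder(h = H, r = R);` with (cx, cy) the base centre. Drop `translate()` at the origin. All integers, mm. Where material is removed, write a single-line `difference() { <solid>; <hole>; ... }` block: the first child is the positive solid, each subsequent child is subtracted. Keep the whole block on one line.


difference() { translate([160, 160, 0]) cylinder(h = 488, r = 160); translate([160, 160, 0]) cylinder(h = 488, r = 110); }


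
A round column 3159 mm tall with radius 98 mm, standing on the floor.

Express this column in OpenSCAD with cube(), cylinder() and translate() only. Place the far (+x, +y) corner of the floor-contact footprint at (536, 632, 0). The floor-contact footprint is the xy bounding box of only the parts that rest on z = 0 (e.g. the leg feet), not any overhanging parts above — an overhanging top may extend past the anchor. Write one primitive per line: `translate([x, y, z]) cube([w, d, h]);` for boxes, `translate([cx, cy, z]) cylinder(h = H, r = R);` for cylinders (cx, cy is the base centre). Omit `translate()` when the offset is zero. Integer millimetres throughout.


translate([438, 534, 0]) cylinder(h = 3159, r = 98);


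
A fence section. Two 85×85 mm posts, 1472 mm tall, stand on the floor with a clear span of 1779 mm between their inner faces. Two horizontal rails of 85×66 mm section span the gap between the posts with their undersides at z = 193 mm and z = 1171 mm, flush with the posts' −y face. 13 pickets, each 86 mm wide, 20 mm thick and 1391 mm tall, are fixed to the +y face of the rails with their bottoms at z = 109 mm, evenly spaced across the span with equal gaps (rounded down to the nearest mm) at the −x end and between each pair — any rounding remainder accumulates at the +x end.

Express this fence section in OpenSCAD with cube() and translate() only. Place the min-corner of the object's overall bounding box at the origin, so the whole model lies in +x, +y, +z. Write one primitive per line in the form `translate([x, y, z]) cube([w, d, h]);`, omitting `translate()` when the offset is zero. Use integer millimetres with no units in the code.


cube([85, 85, 1472]);
translate([1864, 0, 0]) cube([85, 85, 1472]);
translate([85, 0, 193]) cube([1779, 85, 66]);
translate([85, 0, 1171]) cube([1779, 85, 66]);
translate([132, 85, 109]) cube([86, 20, 1391]);
translate([265, 85, 109]) cube([86, 20, 1391]);
translate([398, 85, 109]) cube([86, 20, 1391]);
translate([531, 85, 109]) cube([86, 20, 1391]);
translate([664, 85, 109]) cube([86, 20, 1391]);
translate([797, 85, 109]) cube([86, 20, 1391]);
translate([930, 85, 109]) cube([86, 20, 1391]);
translate([1063, 85, 109]) cube([86, 20, 1391]);
translate([1196, 85, 109]) cube([86, 20, 1391]);
translate([1329, 85, 109]) cube([86, 20, 1391]);
translate([1462, 85, 109]) cube([86, 20, 1391]);
translate([1595, 85, 109]) cube([86, 20, 1391]);
translate([1728, 85, 109]) cube([86, 20, 1391]);


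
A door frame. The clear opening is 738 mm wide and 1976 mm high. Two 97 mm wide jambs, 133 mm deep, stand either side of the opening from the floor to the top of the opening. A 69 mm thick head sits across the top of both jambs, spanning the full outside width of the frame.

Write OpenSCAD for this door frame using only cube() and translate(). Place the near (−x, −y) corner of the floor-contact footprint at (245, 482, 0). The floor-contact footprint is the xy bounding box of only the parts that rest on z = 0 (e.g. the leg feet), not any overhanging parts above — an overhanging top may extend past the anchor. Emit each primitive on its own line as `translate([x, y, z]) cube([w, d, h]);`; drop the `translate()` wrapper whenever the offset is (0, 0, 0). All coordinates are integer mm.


translate([245, 482, 0]) cube([97, 133, 1976]);
translate([1080, 482, 0]) cube([97, 133, 1976]);
translate([245, 482, 1976]) cube([932, 133, 69]);


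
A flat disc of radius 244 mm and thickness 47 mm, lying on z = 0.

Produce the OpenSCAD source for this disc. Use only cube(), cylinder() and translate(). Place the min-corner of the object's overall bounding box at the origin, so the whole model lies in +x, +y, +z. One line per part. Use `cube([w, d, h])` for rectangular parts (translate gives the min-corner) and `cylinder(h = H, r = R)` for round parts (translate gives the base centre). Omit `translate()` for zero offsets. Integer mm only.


translate([244, 244, 0]) cylinder(h = 47, r = 244);


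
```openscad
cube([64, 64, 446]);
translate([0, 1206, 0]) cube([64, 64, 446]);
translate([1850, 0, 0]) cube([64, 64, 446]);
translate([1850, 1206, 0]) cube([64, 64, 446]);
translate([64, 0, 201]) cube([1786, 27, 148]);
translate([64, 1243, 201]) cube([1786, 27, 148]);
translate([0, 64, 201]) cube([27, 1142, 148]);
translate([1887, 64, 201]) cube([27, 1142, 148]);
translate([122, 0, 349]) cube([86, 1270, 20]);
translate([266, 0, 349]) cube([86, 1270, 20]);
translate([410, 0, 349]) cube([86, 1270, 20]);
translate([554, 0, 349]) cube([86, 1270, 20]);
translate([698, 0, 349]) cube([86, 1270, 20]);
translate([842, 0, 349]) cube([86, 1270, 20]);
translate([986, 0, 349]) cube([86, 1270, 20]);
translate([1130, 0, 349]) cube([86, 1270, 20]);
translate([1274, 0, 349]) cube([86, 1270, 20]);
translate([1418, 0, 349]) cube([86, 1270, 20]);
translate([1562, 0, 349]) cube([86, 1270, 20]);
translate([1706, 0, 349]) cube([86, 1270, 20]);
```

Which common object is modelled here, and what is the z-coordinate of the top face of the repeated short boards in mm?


A bed frame. The slat-top height is 369 mm.

Four posts, four rails, and a row of slats — a bed frame. Slats sit on the rails at z = 201 + 148 = 349; with slat thickness 20, the top is 369 mm.


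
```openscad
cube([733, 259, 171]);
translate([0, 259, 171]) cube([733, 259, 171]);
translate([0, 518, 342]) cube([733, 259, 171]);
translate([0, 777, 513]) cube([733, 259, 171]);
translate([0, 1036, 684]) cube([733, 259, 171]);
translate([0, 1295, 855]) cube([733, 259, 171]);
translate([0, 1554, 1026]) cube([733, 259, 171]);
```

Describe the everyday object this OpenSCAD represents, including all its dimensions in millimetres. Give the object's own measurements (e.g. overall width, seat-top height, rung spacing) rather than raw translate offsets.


A straight staircase of 7 solid steps. Each step is 733 mm wide (x), 259 mm deep (y, the going) and 171 mm tall (the rise). The first step rests on the floor; each subsequent step sits one going further in +y and one rise higher in +z, directly behind and above the previous step with no overlap.


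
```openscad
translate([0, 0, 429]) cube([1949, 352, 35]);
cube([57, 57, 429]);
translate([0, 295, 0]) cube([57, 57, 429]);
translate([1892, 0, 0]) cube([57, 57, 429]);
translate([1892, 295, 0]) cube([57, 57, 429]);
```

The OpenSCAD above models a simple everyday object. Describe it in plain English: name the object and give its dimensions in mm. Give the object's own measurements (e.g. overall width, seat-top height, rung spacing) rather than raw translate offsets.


A bench: a 1949×352 mm seat slab, 35 mm thick, top at z = 464 mm, on four 57×57 mm square legs flush with the seat corners and standing on z = 0.


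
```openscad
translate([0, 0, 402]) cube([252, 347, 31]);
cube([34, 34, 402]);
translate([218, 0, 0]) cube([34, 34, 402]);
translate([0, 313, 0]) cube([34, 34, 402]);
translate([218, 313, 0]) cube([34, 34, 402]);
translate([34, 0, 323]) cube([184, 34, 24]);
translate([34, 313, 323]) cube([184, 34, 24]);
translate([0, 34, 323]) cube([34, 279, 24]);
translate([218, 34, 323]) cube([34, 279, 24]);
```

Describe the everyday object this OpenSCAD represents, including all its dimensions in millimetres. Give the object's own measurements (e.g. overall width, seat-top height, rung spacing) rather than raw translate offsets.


A four-legged stool. The seat is a 252×347×31 mm slab whose top surface is at z = 433 mm; four square legs, each 34×34 mm in cross-section, run from the floor (z = 0) to the underside of the seat, each flush with a corner of the seat. Four stretchers, 34 mm wide and 24 mm tall, connect adjacent legs with their undersides at z = 323 mm, each running between the inner faces of the legs it joins and aligned with the legs' outer faces on the other axis.


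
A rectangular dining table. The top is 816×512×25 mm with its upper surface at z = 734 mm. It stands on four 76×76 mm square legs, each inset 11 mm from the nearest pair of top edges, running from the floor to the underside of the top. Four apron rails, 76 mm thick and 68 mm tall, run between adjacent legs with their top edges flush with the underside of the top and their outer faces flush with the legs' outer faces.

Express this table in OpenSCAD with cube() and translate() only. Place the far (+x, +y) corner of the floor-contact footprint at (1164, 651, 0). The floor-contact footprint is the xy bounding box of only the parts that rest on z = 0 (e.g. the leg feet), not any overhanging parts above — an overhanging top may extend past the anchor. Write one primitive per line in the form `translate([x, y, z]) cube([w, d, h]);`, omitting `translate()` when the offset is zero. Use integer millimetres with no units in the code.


translate([359, 150, 709]) cube([816, 512, 25]);
translate([370, 161, 0]) cube([76, 76, 709]);
translate([1088, 161, 0]) cube([76, 76, 709]);
translate([370, 575, 0]) cube([76, 76, 709]);
translate([1088, 575, 0]) cube([76, 76, 709]);
translate([446, 161, 641]) cube([642, 76, 68]);
translate([446, 575, 641]) cube([642, 76, 68]);
translate([370, 237, 641]) cube([76, 338, 68]);
translate([1088, 237, 641]) cube([76, 338, 68]);
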